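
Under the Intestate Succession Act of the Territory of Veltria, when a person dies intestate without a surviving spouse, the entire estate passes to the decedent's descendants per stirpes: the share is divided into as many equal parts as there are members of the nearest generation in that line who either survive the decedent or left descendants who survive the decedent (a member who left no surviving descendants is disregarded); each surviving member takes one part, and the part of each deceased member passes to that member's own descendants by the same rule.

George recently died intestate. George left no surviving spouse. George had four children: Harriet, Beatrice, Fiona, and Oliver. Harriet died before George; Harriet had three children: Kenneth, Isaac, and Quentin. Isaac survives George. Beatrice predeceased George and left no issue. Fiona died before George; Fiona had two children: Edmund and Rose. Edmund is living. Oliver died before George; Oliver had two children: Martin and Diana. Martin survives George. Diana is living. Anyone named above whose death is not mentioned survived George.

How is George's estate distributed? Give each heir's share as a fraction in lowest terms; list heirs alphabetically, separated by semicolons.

Diana 1/6; Edmund 1/6; Isaac 1/9; Kenneth 1/9; Martin 1/6; Quentin 1/9; Rose 1/6

There is no surviving spouse, so the entire estate passes to George's descendants per stirpes.
Beatrice left no surviving issue, so that branch lapses and is disregarded.
The estate is divided into 3 equal shares of 1/3 among Harriet, Fiona, Oliver.
Harriet predeceased; the 1/3 allotted to Harriet's branch passes to Harriet's issue by representation.
The 1/3 is divided into 3 equal shares of 1/9 among Kenneth, Isaac, Quentin.
Kenneth is living and takes 1/9.
Isaac is living and takes 1/9.
Quentin is living and takes 1/9.
Fiona predeceased; the 1/3 allotted to Fiona's branch passes to Fiona's issue by representation.
The 1/3 is divided into 2 equal shares of 1/6 among Edmund, Rose.
Edmund is living and takes 1/6.
Rose is living and takes 1/6.
Oliver predeceased; the 1/3 allotted to Oliver's branch passes to Oliver's issue by representation.
The 1/3 is divided into 2 equal shares of 1/6 among Martin, Diana.
Martin is living and takes 1/6.
Diana is living and takes 1/6.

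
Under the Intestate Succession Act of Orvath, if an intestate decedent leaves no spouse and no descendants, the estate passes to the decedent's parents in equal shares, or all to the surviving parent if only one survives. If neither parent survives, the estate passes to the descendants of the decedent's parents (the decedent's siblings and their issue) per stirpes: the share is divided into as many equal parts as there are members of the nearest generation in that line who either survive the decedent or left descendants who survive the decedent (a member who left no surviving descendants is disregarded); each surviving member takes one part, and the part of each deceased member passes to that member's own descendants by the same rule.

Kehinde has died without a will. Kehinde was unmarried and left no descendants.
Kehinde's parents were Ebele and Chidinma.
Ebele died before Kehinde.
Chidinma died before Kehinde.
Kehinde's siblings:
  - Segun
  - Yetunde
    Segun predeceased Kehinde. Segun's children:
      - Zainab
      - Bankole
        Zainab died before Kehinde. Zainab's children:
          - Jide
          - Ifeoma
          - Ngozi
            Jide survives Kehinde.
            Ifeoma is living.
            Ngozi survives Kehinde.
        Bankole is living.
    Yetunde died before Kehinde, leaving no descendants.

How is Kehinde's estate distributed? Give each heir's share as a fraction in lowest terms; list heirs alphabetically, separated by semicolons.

Bankole 1/2; Ifeoma 1/6; Jide 1/6; Ngozi 1/6

Neither parent survives and there are no descendants, so the estate passes to Kehinde's siblings and their issue per stirpes.
Yetunde left no surviving issue, so that branch lapses and is disregarded.
Segun's line is the sole branch at this level, so the full 1 passes to Segun's issue by representation.
The estate is divided into 2 equal shares of 1/2 among Zainab, Bankole.
Zainab predeceased; the 1/2 allotted to Zainab's branch passes to Zainab's issue by representation.
The 1/2 is divided into 3 equal shares of 1/6 among Jide, Ifeoma, Ngozi.
Jide is living and takes 1/6.
Ifeoma is living and takes 1/6.
Ngozi is living and takes 1/6.
Bankole is living and takes 1/2.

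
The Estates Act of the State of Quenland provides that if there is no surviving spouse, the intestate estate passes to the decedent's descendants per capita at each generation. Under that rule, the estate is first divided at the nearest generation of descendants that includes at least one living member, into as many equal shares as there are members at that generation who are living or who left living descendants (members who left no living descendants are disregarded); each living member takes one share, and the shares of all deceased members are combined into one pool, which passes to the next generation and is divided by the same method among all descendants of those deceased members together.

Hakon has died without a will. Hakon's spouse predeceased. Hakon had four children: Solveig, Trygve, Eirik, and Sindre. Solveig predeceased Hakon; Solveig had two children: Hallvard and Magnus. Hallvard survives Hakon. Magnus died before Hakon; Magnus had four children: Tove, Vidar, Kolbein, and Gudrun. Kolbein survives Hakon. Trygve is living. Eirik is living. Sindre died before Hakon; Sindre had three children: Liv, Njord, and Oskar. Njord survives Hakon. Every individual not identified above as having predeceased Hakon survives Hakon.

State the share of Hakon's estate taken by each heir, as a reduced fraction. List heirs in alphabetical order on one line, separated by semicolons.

There is no surviving spouse, so the entire estate passes to Hakon's descendants per capita at each generation.
At generation 1 (Solveig, Trygve, Eirik, Sindre) there are 4 shares of (1)/4 = 1/4 each.
Living: Trygve and Eirik — each takes 1/4.
Deceased: Solveig and Sindre. Their combined 1/2 is pooled and carried to generation 2.
At generation 2 (Hallvard, Magnus, Liv, Njord, Oskar) there are 5 shares of (1/2)/5 = 1/10 each.
Living: Hallvard, Liv, Njord, and Oskar — each takes 1/10.
Deceased: Magnus. That 1/10 share is carried to generation 3.
At generation 3 (Tove, Vidar, Kolbein, Gudrun) there are 4 shares of (1/10)/4 = 1/40 each.
Living: Tove, Vidar, Kolbein, and Gudrun — each takes 1/40.

Eirik 1/4; Gudrun 1/40; Hallvard 1/10; Kolbein 1/40; Liv 1/10; Njord 1/10; Oskar 1/10; Tove 1/40; Trygve 1/4; Vidar 1/40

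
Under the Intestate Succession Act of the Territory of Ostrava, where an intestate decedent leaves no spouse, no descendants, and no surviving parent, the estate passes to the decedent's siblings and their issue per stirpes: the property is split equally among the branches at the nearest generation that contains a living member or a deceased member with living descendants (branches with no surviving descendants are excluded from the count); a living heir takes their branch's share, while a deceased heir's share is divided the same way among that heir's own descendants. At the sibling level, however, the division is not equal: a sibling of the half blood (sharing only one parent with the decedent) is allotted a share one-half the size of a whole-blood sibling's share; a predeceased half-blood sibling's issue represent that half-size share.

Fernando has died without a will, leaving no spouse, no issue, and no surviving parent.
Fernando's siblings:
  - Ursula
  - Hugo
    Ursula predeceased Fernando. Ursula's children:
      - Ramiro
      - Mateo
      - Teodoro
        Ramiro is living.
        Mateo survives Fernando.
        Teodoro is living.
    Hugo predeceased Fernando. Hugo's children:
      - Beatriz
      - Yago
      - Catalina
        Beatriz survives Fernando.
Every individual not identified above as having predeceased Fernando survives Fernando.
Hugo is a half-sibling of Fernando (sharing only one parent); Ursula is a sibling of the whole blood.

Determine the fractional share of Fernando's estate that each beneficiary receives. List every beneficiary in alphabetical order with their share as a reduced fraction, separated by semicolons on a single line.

Beatriz 1/9; Catalina 1/9; Mateo 2/9; Ramiro 2/9; Teodoro 2/9; Yago 1/9

No spouse, descendants, or parent survives, so the estate passes to Fernando's siblings per stirpes.
Half-blood siblings count for one-half the weight of whole-blood siblings at the initial division.
Dividing 1 in proportion to weights (total weight 3/2): Ursula (weight 1) → 2/3; Hugo (weight 1/2) → 1/3.
Ursula predeceased; the 2/3 allotted to Ursula's branch passes to Ursula's issue by representation.
The 2/3 is divided into 3 equal shares of 2/9 among Ramiro, Mateo, Teodoro.
Ramiro is living and takes 2/9.
Mateo is living and takes 2/9.
Teodoro is living and takes 2/9.
Hugo predeceased; the 1/3 allotted to Hugo's branch passes to Hugo's issue by representation.
The 1/3 is divided into 3 equal shares of 1/9 among Beatriz, Yago, Catalina.
Beatriz is living and takes 1/9.
Yago is living and takes 1/9.
Catalina is living and takes 1/9.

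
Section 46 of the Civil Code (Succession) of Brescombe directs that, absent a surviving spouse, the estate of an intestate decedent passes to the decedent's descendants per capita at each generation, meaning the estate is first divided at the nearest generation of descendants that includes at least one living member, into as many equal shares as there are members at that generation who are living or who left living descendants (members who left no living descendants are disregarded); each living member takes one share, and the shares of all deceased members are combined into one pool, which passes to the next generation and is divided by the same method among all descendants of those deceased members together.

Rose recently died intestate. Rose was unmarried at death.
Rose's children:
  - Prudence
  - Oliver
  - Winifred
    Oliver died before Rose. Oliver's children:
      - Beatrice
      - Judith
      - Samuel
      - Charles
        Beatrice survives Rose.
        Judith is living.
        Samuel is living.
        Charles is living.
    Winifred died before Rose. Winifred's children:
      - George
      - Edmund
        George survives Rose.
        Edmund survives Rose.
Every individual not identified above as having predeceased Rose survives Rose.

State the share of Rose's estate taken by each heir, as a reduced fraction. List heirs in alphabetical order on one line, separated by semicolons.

Beatrice 1/9; Charles 1/9; Edmund 1/9; George 1/9; Judith 1/9; Prudence 1/3; Samuel 1/9

There is no surviving spouse, so the entire estate passes to Rose's descendants per capita at each generation.
At generation 1 (Prudence, Oliver, Winifred) there are 3 shares of (1)/3 = 1/3 each.
Living: Prudence — each takes 1/3.
Deceased: Oliver and Winifred. Their combined 2/3 is pooled and carried to generation 2.
At generation 2 (Beatrice, Judith, Samuel, Charles, George, Edmund) there are 6 shares of (2/3)/6 = 1/9 each.
Living: Beatrice, Judith, Samuel, Charles, George, and Edmund — each takes 1/9.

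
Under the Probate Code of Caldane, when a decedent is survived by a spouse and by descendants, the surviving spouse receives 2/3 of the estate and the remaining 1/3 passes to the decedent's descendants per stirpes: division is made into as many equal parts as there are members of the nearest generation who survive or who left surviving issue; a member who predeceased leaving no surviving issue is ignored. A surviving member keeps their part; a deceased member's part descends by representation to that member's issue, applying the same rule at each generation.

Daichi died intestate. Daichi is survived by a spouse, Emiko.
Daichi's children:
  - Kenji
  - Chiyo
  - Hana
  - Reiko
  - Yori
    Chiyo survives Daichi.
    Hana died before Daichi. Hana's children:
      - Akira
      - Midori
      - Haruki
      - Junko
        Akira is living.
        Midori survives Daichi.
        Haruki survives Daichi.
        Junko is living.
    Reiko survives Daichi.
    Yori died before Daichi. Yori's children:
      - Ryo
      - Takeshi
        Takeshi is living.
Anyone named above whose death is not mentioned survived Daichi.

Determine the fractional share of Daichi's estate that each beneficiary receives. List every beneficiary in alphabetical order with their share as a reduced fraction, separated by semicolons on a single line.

Emiko, as surviving spouse, takes 2/3.
The remaining 1/3 passes to Daichi's descendants per stirpes.
The 1/3 is divided into 5 equal shares of 1/15 among Kenji, Chiyo, Hana, Reiko, Yori.
Kenji is living and takes 1/15.
Chiyo is living and takes 1/15.
Hana predeceased; the 1/15 allotted to Hana's branch passes to Hana's issue by representation.
The 1/15 is divided into 4 equal shares of 1/60 among Akira, Midori, Haruki, Junko.
Akira is living and takes 1/60.
Midori is living and takes 1/60.
Haruki is living and takes 1/60.
Junko is living and takes 1/60.
Reiko is living and takes 1/15.
Yori predeceased; the 1/15 allotted to Yori's branch passes to Yori's issue by representation.
The 1/15 is divided into 2 equal shares of 1/30 among Ryo, Takeshi.
Ryo is living and takes 1/30.
Takeshi is living and takes 1/30.

Akira 1/60; Chiyo 1/15; Emiko 2/3; Haruki 1/60; Junko 1/60; Kenji 1/15; Midori 1/60; Reiko 1/15; Ryo 1/30; Takeshi 1/30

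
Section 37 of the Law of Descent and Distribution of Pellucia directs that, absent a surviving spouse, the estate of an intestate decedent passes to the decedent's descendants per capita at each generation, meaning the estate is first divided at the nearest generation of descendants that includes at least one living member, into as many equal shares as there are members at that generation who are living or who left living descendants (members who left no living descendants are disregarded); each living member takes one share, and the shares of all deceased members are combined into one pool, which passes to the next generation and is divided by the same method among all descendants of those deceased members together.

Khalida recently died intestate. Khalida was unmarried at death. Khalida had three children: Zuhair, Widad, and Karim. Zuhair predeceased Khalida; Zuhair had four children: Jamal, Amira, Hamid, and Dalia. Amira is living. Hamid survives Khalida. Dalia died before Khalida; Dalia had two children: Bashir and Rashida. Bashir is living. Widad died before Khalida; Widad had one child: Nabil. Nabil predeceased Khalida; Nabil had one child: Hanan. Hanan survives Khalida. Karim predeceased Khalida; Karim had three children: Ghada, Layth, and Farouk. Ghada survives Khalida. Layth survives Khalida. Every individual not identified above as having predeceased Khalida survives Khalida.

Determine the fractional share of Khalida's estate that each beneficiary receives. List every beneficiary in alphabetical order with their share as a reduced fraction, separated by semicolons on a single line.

Amira 1/8; Bashir 1/12; Farouk 1/8; Ghada 1/8; Hamid 1/8; Hanan 1/12; Jamal 1/8; Layth 1/8; Rashida 1/12

There is no surviving spouse, so the entire estate passes to Khalida's descendants per capita at each generation.
No one at generation 1 (Zuhair, Widad, Karim) is living; moving to the next generation.
At generation 2 (Jamal, Amira, Hamid, Dalia, Nabil, Ghada, Layth, Farouk) there are 8 shares of (1)/8 = 1/8 each.
Living: Jamal, Amira, Hamid, Ghada, Layth, and Farouk — each takes 1/8.
Deceased: Dalia and Nabil. Their combined 1/4 is pooled and carried to generation 3.
At generation 3 (Bashir, Rashida, Hanan) there are 3 shares of (1/4)/3 = 1/12 each.
Living: Bashir, Rashida, and Hanan — each takes 1/12.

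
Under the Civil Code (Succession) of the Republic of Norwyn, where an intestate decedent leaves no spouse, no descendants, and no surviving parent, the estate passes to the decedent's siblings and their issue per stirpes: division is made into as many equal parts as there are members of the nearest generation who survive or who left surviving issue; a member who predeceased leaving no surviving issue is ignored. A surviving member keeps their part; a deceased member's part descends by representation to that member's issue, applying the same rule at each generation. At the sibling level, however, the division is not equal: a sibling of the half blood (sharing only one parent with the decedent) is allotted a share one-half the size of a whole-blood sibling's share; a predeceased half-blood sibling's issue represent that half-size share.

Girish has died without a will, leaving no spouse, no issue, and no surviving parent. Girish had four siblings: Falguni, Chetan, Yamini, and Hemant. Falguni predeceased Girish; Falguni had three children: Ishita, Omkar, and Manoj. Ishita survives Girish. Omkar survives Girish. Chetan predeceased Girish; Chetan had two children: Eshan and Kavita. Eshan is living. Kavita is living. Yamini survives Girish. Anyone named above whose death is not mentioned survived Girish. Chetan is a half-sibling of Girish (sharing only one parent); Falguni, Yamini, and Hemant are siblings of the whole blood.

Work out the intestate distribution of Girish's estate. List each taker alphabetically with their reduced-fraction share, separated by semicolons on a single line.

Eshan 1/14; Hemant 2/7; Ishita 2/21; Kavita 1/14; Manoj 2/21; Omkar 2/21; Yamini 2/7

No spouse, descendants, or parent survives, so the estate passes to Girish's siblings per stirpes.
Half-blood siblings count for one-half the weight of whole-blood siblings at the initial division.
Dividing 1 in proportion to weights (total weight 7/2): Falguni (weight 1) → 2/7; Chetan (weight 1/2) → 1/7; Yamini (weight 1) → 2/7; Hemant (weight 1) → 2/7.
Falguni predeceased; the 2/7 allotted to Falguni's branch passes to Falguni's issue by representation.
The 2/7 is divided into 3 equal shares of 2/21 among Ishita, Omkar, Manoj.
Ishita is living and takes 2/21.
Omkar is living and takes 2/21.
Manoj is living and takes 2/21.
Chetan predeceased; the 1/7 allotted to Chetan's branch passes to Chetan's issue by representation.
The 1/7 is divided into 2 equal shares of 1/14 among Eshan, Kavita.
Eshan is living and takes 1/14.
Kavita is living and takes 1/14.
Yamini is living and takes 2/7.
Hemant is living and takes 2/7.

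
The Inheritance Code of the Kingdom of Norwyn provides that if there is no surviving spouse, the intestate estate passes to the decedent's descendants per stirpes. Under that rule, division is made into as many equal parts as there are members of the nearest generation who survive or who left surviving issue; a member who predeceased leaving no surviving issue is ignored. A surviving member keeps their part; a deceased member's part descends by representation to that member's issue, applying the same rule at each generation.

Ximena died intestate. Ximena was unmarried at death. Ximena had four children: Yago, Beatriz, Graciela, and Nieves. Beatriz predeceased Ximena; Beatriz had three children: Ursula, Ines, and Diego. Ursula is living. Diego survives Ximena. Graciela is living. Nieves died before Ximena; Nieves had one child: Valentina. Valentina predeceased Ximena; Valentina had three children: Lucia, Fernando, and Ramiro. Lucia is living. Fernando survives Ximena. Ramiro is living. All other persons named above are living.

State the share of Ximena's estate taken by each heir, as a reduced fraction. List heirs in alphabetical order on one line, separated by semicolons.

Diego 1/12; Fernando 1/12; Graciela 1/4; Ines 1/12; Lucia 1/12; Ramiro 1/12; Ursula 1/12; Yago 1/4

There is no surviving spouse, so the entire estate passes to Ximena's descendants per stirpes.
The estate is divided into 4 equal shares of 1/4 among Yago, Beatriz, Graciela, Nieves.
Yago is living and takes 1/4.
Beatriz predeceased; the 1/4 allotted to Beatriz's branch passes to Beatriz's issue by representation.
The 1/4 is divided into 3 equal shares of 1/12 among Ursula, Ines, Diego.
Ursula is living and takes 1/12.
Ines is living and takes 1/12.
Diego is living and takes 1/12.
Graciela is living and takes 1/4.
Nieves predeceased; the 1/4 allotted to Nieves's branch passes to Nieves's issue by representation.
Valentina's line is the sole branch at this level, so the full 1/4 passes to Valentina's issue by representation.
The 1/4 is divided into 3 equal shares of 1/12 among Lucia, Fernando, Ramiro.
Lucia is living and takes 1/12.
Fernando is living and takes 1/12.
Ramiro is living and takes 1/12.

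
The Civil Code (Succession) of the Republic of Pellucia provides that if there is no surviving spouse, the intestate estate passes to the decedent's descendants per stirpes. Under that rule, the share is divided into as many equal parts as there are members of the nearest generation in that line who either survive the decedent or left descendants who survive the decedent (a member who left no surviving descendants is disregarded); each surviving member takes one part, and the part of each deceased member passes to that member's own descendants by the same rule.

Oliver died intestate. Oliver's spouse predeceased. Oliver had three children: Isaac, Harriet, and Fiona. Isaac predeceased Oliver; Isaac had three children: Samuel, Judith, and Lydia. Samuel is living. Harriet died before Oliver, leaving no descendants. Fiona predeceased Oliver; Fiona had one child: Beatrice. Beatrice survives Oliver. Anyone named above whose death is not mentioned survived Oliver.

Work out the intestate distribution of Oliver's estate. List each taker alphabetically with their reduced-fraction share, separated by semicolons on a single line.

Beatrice 1/2; Judith 1/6; Lydia 1/6; Samuel 1/6

There is no surviving spouse, so the entire estate passes to Oliver's descendants per stirpes.
Harriet left no surviving issue, so that branch lapses and is disregarded.
The estate is divided into 2 equal shares of 1/2 among Isaac, Fiona.
Isaac predeceased; the 1/2 allotted to Isaac's branch passes to Isaac's issue by representation.
The 1/2 is divided into 3 equal shares of 1/6 among Samuel, Judith, Lydia.
Samuel is living and takes 1/6.
Judith is living and takes 1/6.
Lydia is living and takes 1/6.
Fiona predeceased; the 1/2 allotted to Fiona's branch passes to Fiona's issue by representation.
Beatrice is the sole taker at this level and receives the full 1/2.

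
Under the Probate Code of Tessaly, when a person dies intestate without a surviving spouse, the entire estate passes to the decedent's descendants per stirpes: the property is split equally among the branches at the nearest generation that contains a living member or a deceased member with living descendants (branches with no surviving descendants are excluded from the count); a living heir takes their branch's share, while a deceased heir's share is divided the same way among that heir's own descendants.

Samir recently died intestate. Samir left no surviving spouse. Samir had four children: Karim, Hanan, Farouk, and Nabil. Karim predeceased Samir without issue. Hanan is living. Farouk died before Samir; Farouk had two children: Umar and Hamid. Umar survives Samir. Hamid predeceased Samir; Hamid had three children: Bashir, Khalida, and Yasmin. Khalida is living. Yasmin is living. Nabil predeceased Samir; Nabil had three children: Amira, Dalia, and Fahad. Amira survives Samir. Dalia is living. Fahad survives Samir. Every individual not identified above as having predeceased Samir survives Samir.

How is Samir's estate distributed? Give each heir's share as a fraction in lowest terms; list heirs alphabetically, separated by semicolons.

There is no surviving spouse, so the entire estate passes to Samir's descendants per stirpes.
Karim left no surviving issue, so that branch lapses and is disregarded.
The estate is divided into 3 equal shares of 1/3 among Hanan, Farouk, Nabil.
Hanan is living and takes 1/3.
Farouk predeceased; the 1/3 allotted to Farouk's branch passes to Farouk's issue by representation.
The 1/3 is divided into 2 equal shares of 1/6 among Umar, Hamid.
Umar is living and takes 1/6.
Hamid predeceased; the 1/6 allotted to Hamid's branch passes to Hamid's issue by representation.
The 1/6 is divided into 3 equal shares of 1/18 among Bashir, Khalida, Yasmin.
Bashir is living and takes 1/18.
Khalida is living and takes 1/18.
Yasmin is living and takes 1/18.
Nabil predeceased; the 1/3 allotted to Nabil's branch passes to Nabil's issue by representation.
The 1/3 is divided into 3 equal shares of 1/9 among Amira, Dalia, Fahad.
Amira is living and takes 1/9.
Dalia is living and takes 1/9.
Fahad is living and takes 1/9.

Amira 1/9; Bashir 1/18; Dalia 1/9; Fahad 1/9; Hanan 1/3; Khalida 1/18; Umar 1/6; Yasmin 1/18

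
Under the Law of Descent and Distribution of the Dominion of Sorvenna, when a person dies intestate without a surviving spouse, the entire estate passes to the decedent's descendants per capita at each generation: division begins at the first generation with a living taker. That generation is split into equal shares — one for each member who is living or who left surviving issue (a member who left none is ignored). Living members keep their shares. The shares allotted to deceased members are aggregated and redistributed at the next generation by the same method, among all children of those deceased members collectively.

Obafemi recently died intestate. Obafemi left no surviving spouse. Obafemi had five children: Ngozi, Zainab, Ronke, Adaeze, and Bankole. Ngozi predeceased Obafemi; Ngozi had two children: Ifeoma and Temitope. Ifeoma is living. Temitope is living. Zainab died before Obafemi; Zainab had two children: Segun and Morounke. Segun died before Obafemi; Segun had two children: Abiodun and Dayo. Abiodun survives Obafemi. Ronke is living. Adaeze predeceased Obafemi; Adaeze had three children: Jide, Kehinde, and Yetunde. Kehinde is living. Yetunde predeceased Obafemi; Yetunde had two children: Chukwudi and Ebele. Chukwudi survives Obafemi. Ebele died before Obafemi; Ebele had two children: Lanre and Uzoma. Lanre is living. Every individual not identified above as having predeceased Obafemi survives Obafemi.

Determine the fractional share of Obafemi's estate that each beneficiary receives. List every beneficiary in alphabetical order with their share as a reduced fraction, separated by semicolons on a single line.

There is no surviving spouse, so the entire estate passes to Obafemi's descendants per capita at each generation.
At generation 1 (Ngozi, Zainab, Ronke, Adaeze, Bankole) there are 5 shares of (1)/5 = 1/5 each.
Living: Ronke and Bankole — each takes 1/5.
Deceased: Ngozi, Zainab, and Adaeze. Their combined 3/5 is pooled and carried to generation 2.
At generation 2 (Ifeoma, Temitope, Segun, Morounke, Jide, Kehinde, Yetunde) there are 7 shares of (3/5)/7 = 3/35 each.
Living: Ifeoma, Temitope, Morounke, Jide, and Kehinde — each takes 3/35.
Deceased: Segun and Yetunde. Their combined 6/35 is pooled and carried to generation 3.
At generation 3 (Abiodun, Dayo, Chukwudi, Ebele) there are 4 shares of (6/35)/4 = 3/70 each.
Living: Abiodun, Dayo, and Chukwudi — each takes 3/70.
Deceased: Ebele. That 3/70 share is carried to generation 4.
At generation 4 (Lanre, Uzoma) there are 2 shares of (3/70)/2 = 3/140 each.
Living: Lanre and Uzoma — each takes 3/140.

Abiodun 3/70; Bankole 1/5; Chukwudi 3/70; Dayo 3/70; Ifeoma 3/35; Jide 3/35; Kehinde 3/35; Lanre 3/140; Morounke 3/35; Ronke 1/5; Temitope 3/35; Uzoma 3/140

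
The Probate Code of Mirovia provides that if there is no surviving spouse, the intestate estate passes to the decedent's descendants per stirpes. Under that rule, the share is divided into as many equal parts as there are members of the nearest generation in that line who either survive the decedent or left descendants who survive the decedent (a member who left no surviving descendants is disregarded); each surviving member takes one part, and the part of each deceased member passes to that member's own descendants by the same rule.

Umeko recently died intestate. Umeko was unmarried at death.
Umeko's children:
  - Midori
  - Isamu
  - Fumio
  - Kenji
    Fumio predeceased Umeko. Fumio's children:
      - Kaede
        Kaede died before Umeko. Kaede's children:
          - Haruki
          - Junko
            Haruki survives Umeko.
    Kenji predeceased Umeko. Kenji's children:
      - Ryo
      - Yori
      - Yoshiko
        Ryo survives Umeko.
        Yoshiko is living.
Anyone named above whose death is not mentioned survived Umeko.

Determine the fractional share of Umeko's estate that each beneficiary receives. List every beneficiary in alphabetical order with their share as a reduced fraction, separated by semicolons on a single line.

There is no surviving spouse, so the entire estate passes to Umeko's descendants per stirpes.
The estate is divided into 4 equal shares of 1/4 among Midori, Isamu, Fumio, Kenji.
Midori is living and takes 1/4.
Isamu is living and takes 1/4.
Fumio predeceased; the 1/4 allotted to Fumio's branch passes to Fumio's issue by representation.
Kaede's line is the sole branch at this level, so the full 1/4 passes to Kaede's issue by representation.
The 1/4 is divided into 2 equal shares of 1/8 among Haruki, Junko.
Haruki is living and takes 1/8.
Junko is living and takes 1/8.
Kenji predeceased; the 1/4 allotted to Kenji's branch passes to Kenji's issue by representation.
The 1/4 is divided into 3 equal shares of 1/12 among Ryo, Yori, Yoshiko.
Ryo is living and takes 1/12.
Yori is living and takes 1/12.
Yoshiko is living and takes 1/12.

Haruki 1/8; Isamu 1/4; Junko 1/8; Midori 1/4; Ryo 1/12; Yori 1/12; Yoshiko 1/12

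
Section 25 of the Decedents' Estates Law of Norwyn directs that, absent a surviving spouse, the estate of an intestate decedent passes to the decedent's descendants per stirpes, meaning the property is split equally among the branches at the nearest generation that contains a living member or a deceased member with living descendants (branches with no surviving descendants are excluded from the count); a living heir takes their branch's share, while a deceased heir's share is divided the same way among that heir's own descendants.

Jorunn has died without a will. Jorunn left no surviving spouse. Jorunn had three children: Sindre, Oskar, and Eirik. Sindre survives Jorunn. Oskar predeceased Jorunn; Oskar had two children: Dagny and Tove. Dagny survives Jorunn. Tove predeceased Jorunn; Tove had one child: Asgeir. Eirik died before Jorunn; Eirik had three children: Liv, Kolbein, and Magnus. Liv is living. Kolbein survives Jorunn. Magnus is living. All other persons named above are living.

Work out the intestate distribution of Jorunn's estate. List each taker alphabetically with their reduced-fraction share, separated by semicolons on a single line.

Asgeir 1/6; Dagny 1/6; Kolbein 1/9; Liv 1/9; Magnus 1/9; Sindre 1/3

There is no surviving spouse, so the entire estate passes to Jorunn's descendants per stirpes.
The estate is divided into 3 equal shares of 1/3 among Sindre, Oskar, Eirik.
Sindre is living and takes 1/3.
Oskar predeceased; the 1/3 allotted to Oskar's branch passes to Oskar's issue by representation.
The 1/3 is divided into 2 equal shares of 1/6 among Dagny, Tove.
Dagny is living and takes 1/6.
Tove predeceased; the 1/6 allotted to Tove's branch passes to Tove's issue by representation.
Asgeir is the sole taker at this level and receives the full 1/6.
Eirik predeceased; the 1/3 allotted to Eirik's branch passes to Eirik's issue by representation.
The 1/3 is divided into 3 equal shares of 1/9 among Liv, Kolbein, Magnus.
Liv is living and takes 1/9.
Kolbein is living and takes 1/9.
Magnus is living and takes 1/9.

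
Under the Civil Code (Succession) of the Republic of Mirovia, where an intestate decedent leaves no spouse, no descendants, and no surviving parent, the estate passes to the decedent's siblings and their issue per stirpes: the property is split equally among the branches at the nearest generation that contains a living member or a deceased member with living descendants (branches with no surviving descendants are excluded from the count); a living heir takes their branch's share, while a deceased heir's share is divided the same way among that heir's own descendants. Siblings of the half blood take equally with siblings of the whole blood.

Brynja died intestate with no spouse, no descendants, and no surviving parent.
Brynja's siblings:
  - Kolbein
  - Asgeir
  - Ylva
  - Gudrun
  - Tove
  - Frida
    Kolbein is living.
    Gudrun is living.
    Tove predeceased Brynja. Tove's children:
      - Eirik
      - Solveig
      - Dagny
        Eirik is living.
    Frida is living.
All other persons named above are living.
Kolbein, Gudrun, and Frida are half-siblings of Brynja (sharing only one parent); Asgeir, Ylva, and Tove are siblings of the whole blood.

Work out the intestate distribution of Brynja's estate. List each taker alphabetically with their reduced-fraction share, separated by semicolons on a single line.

Asgeir 1/6; Dagny 1/18; Eirik 1/18; Frida 1/6; Gudrun 1/6; Kolbein 1/6; Solveig 1/18; Ylva 1/6

No spouse, descendants, or parent survives, so the estate passes to Brynja's siblings per stirpes.
Half-blood and whole-blood siblings take equally under the stated rule.
The estate is divided into 6 equal shares of 1/6 among Kolbein, Asgeir, Ylva, Gudrun, Tove, Frida.
Kolbein is living and takes 1/6.
Asgeir is living and takes 1/6.
Ylva is living and takes 1/6.
Gudrun is living and takes 1/6.
Tove predeceased; the 1/6 allotted to Tove's branch passes to Tove's issue by representation.
The 1/6 is divided into 3 equal shares of 1/18 among Eirik, Solveig, Dagny.
Eirik is living and takes 1/18.
Solveig is living and takes 1/18.
Dagny is living and takes 1/18.
Frida is living and takes 1/6.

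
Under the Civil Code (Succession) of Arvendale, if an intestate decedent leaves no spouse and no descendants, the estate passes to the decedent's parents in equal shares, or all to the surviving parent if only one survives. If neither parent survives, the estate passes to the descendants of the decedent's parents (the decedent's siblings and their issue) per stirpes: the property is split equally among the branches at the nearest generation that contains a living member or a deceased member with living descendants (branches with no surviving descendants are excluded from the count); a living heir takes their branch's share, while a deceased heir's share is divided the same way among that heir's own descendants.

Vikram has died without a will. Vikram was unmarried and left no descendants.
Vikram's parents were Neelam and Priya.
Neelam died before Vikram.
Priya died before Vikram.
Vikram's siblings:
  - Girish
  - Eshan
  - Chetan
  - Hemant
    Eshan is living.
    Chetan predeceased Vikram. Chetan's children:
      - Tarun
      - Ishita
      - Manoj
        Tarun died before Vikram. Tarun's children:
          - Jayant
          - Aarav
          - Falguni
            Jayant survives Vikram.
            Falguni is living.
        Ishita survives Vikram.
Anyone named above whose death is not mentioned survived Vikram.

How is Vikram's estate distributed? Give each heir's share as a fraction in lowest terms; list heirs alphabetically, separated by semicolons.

Neither parent survives and there are no descendants, so the estate passes to Vikram's siblings and their issue per stirpes.
The estate is divided into 4 equal shares of 1/4 among Girish, Eshan, Chetan, Hemant.
Girish is living and takes 1/4.
Eshan is living and takes 1/4.
Chetan predeceased; the 1/4 allotted to Chetan's branch passes to Chetan's issue by representation.
The 1/4 is divided into 3 equal shares of 1/12 among Tarun, Ishita, Manoj.
Tarun predeceased; the 1/12 allotted to Tarun's branch passes to Tarun's issue by representation.
The 1/12 is divided into 3 equal shares of 1/36 among Jayant, Aarav, Falguni.
Jayant is living and takes 1/36.
Aarav is living and takes 1/36.
Falguni is living and takes 1/36.
Ishita is living and takes 1/12.
Manoj is living and takes 1/12.
Hemant is living and takes 1/4.

Aarav 1/36; Eshan 1/4; Falguni 1/36; Girish 1/4; Hemant 1/4; Ishita 1/12; Jayant 1/36; Manoj 1/12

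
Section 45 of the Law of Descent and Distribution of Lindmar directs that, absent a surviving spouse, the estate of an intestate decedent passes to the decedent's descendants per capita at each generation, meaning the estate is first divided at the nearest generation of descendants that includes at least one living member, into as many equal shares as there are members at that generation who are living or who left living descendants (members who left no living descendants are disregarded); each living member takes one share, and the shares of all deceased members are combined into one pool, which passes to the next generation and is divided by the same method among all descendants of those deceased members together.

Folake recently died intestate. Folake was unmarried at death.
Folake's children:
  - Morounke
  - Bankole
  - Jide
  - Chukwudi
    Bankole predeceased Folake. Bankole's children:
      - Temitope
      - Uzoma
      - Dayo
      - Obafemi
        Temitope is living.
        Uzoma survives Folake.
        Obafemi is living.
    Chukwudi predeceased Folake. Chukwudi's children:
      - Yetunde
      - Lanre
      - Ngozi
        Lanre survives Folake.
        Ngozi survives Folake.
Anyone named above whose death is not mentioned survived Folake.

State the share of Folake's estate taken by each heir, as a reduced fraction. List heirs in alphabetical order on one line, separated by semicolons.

Dayo 1/14; Jide 1/4; Lanre 1/14; Morounke 1/4; Ngozi 1/14; Obafemi 1/14; Temitope 1/14; Uzoma 1/14; Yetunde 1/14

There is no surviving spouse, so the entire estate passes to Folake's descendants per capita at each generation.
At generation 1 (Morounke, Bankole, Jide, Chukwudi) there are 4 shares of (1)/4 = 1/4 each.
Living: Morounke and Jide — each takes 1/4.
Deceased: Bankole and Chukwudi. Their combined 1/2 is pooled and carried to generation 2.
At generation 2 (Temitope, Uzoma, Dayo, Obafemi, Yetunde, Lanre, Ngozi) there are 7 shares of (1/2)/7 = 1/14 each.
Living: Temitope, Uzoma, Dayo, Obafemi, Yetunde, Lanre, and Ngozi — each takes 1/14.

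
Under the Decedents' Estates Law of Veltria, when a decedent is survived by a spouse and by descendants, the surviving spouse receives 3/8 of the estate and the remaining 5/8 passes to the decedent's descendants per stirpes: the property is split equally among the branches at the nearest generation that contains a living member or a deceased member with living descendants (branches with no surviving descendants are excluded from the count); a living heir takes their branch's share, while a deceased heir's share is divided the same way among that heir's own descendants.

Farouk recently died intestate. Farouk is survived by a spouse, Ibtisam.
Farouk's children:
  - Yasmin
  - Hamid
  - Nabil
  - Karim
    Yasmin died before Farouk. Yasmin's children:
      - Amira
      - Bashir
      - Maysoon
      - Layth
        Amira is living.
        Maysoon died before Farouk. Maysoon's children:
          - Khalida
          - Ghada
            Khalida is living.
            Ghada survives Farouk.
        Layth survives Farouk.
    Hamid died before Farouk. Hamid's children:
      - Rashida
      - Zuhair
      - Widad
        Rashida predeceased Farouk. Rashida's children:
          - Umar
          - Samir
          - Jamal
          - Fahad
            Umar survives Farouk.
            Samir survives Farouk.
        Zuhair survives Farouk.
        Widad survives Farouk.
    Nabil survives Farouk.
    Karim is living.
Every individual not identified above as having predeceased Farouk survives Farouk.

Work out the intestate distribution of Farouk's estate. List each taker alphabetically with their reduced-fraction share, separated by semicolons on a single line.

Amira 5/128; Bashir 5/128; Fahad 5/384; Ghada 5/256; Ibtisam 3/8; Jamal 5/384; Karim 5/32; Khalida 5/256; Layth 5/128; Nabil 5/32; Samir 5/384; Umar 5/384; Widad 5/96; Zuhair 5/96

Ibtisam, as surviving spouse, takes 3/8.
The remaining 5/8 passes to Farouk's descendants per stirpes.
The 5/8 is divided into 4 equal shares of 5/32 among Yasmin, Hamid, Nabil, Karim.
Yasmin predeceased; the 5/32 allotted to Yasmin's branch passes to Yasmin's issue by representation.
The 5/32 is divided into 4 equal shares of 5/128 among Amira, Bashir, Maysoon, Layth.
Amira is living and takes 5/128.
Bashir is living and takes 5/128.
Maysoon predeceased; the 5/128 allotted to Maysoon's branch passes to Maysoon's issue by representation.
The 5/128 is divided into 2 equal shares of 5/256 among Khalida, Ghada.
Khalida is living and takes 5/256.
Ghada is living and takes 5/256.
Layth is living and takes 5/128.
Hamid predeceased; the 5/32 allotted to Hamid's branch passes to Hamid's issue by representation.
The 5/32 is divided into 3 equal shares of 5/96 among Rashida, Zuhair, Widad.
Rashida predeceased; the 5/96 allotted to Rashida's branch passes to Rashida's issue by representation.
The 5/96 is divided into 4 equal shares of 5/384 among Umar, Samir, Jamal, Fahad.
Umar is living and takes 5/384.
Samir is living and takes 5/384.
Jamal is living and takes 5/384.
Fahad is living and takes 5/384.
Zuhair is living and takes 5/96.
Widad is living and takes 5/96.
Nabil is living and takes 5/32.
Karim is living and takes 5/32.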